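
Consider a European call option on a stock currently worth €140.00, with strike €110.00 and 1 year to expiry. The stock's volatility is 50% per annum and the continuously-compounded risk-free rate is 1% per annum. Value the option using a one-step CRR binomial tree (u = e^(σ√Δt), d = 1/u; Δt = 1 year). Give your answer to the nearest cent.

CRR parameters: u = e^(σ√Δt) = e^(0.5·√1) = 1.6487, d = 1/u = 0.6065
Per-period rate: rΔt = 0.01·1 = 0.01, so R = e^0.01 = 1.0101
Risk-neutral probability p = (e^0.01 − 0.6065)/(1.6487 − 0.6065) = 0.4035/1.0422 = 0.3872
Terminal stock prices: S_u = 230.8, S_d = 84.91
Terminal payoffs (S − K): max(120.8, 0) = 120.8, max(-25.09, 0) = 0
Node 0 (S = 140): V_0 = e^(−0.01)·[0.3872·120.8210 + 0.6128·0.0000] = 46.3145

€46.31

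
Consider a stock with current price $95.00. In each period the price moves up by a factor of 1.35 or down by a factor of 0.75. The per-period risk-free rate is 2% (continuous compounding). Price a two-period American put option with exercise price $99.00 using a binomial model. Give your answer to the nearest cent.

$15.62

Risk-neutral probability p = (e^0.02 − 0.75)/(1.35 − 0.75) = 0.2702/0.6000 = 0.4503
Terminal stock prices: S_uu = 173.1, S_ud = 96.19, S_dd = 53.44
Terminal payoffs (K − S): max(-74.14, 0) = 0, max(2.812, 0) = 2.812, max(45.56, 0) = 45.56
Node u (S = 128.2): continuation = e^(−0.02)·[0.4503·0.0000 + 0.5497·2.8125] = 1.5153; exercise value = 0.0000 ≤ continuation, so V_u = 1.5153
Node d (S = 71.25): continuation = e^(−0.02)·[0.4503·2.8125 + 0.5497·45.5625] = 25.7897; exercise value = 27.7500 > continuation, so V_d = 27.7500 (exercise)
Node 0 (S = 95): continuation = e^(−0.02)·[0.4503·1.5153 + 0.5497·27.7500] = 15.6200; exercise value = 4.0000 ≤ continuation, so V_0 = 15.6200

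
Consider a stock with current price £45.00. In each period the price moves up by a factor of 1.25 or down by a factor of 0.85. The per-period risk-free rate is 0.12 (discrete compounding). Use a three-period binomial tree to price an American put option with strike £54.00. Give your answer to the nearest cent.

Risk-neutral probability p = (1 + 0.12 − 0.85)/(1.25 − 0.85) = 0.2700/0.4000 = 0.6750
Terminal stock prices: S_uuu = 87.89, S_uud = 59.77, S_udd = 40.64, S_ddd = 27.64
Terminal payoffs (K − S): max(-33.89, 0) = 0, max(-5.766, 0) = 0, max(13.36, 0) = 13.36, max(26.36, 0) = 26.36
Node uu (S = 70.31): continuation = 1/1.12·[0.6750·0.0000 + 0.3250·0.0000] = 0.0000; exercise value = 0.0000 ≤ continuation, so V_uu = 0.0000
Node ud (S = 47.81): continuation = 1/1.12·[0.6750·0.0000 + 0.3250·13.3594] = 3.8766; exercise value = 6.1875 > continuation, so V_ud = 6.1875 (exercise)
Node dd (S = 32.51): continuation = 1/1.12·[0.6750·13.3594 + 0.3250·26.3644] = 15.7018; exercise value = 21.4875 > continuation, so V_dd = 21.4875 (exercise)
Node u (S = 56.25): continuation = 1/1.12·[0.6750·0.0000 + 0.3250·6.1875] = 1.7955; exercise value = 0.0000 ≤ continuation, so V_u = 1.7955
Node d (S = 38.25): continuation = 1/1.12·[0.6750·6.1875 + 0.3250·21.4875] = 9.9643; exercise value = 15.7500 > continuation, so V_d = 15.7500 (exercise)
Node 0 (S = 45): continuation = 1/1.12·[0.6750·1.7955 + 0.3250·15.7500] = 5.6524; exercise value = 9.0000 > continuation, so V_0 = 9.0000 (exercise)

£9.00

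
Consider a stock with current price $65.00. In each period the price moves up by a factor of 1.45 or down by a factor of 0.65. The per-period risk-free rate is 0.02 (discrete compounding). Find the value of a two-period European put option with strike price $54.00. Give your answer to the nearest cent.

Risk-neutral probability p = (1 + 0.02 − 0.65)/(1.45 − 0.65) = 0.3700/0.8000 = 0.4625
Terminal stock prices: S_uu = 136.7, S_ud = 61.26, S_dd = 27.46
Terminal payoffs (K − S): max(-82.66, 0) = 0, max(-7.263, 0) = 0, max(26.54, 0) = 26.54
Node u (S = 94.25): V_u = 1/1.02·[0.4625·0.0000 + 0.5375·0.0000] = 0.0000
Node d (S = 42.25): V_d = 1/1.02·[0.4625·0.0000 + 0.5375·26.5375] = 13.9842
Node 0 (S = 65): V_0 = 1/1.02·[0.4625·0.0000 + 0.5375·13.9842] = 7.3691

$7.37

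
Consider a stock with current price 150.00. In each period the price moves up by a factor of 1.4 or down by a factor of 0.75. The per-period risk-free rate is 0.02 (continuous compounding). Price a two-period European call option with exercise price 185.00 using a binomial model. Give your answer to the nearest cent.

18.10

Risk-neutral probability p = (e^0.02 − 0.75)/(1.4 − 0.75) = 0.2702/0.6500 = 0.4157
Terminal stock prices: S_uu = 294, S_ud = 157.5, S_dd = 84.38
Terminal payoffs (S − K): max(109, 0) = 109, max(-27.5, 0) = 0, max(-100.6, 0) = 0
Node u (S = 210): V_u = e^(−0.02)·[0.4157·109.0000 + 0.5843·0.0000] = 44.4135
Node d (S = 112.5): V_d = e^(−0.02)·[0.4157·0.0000 + 0.5843·0.0000] = 0.0000
Node 0 (S = 150): V_0 = e^(−0.02)·[0.4157·44.4135 + 0.5843·0.0000] = 18.0969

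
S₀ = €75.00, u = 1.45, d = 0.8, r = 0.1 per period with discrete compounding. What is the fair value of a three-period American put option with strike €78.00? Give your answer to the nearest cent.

Risk-neutral probability p = (1 + 0.1 − 0.8)/(1.45 − 0.8) = 0.3000/0.6500 = 0.4615
Terminal stock prices: S_uuu = 228.6, S_uud = 126.2, S_udd = 69.6, S_ddd = 38.4
Terminal payoffs (K − S): max(-150.6, 0) = 0, max(-48.15, 0) = 0, max(8.4, 0) = 8.4, max(39.6, 0) = 39.6
Node uu (S = 157.7): continuation = 1/1.1·[0.4615·0.0000 + 0.5385·0.0000] = 0.0000; exercise value = 0.0000 ≤ continuation, so V_uu = 0.0000
Node ud (S = 87): continuation = 1/1.1·[0.4615·0.0000 + 0.5385·8.4000] = 4.1119; exercise value = 0.0000 ≤ continuation, so V_ud = 4.1119
Node dd (S = 48): continuation = 1/1.1·[0.4615·8.4000 + 0.5385·39.6000] = 22.9091; exercise value = 30.0000 > continuation, so V_dd = 30.0000 (exercise)
Node u (S = 108.8): continuation = 1/1.1·[0.4615·0.0000 + 0.5385·4.1119] = 2.0128; exercise value = 0.0000 ≤ continuation, so V_u = 2.0128
Node d (S = 60): continuation = 1/1.1·[0.4615·4.1119 + 0.5385·30.0000] = 16.4106; exercise value = 18.0000 > continuation, so V_d = 18.0000 (exercise)
Node 0 (S = 75): continuation = 1/1.1·[0.4615·2.0128 + 0.5385·18.0000] = 9.6557; exercise value = 3.0000 ≤ continuation, so V_0 = 9.6557

€9.66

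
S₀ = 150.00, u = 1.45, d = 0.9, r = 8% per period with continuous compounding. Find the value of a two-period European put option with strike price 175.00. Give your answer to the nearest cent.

20.27

Risk-neutral probability p = (e^0.08 − 0.9)/(1.45 − 0.9) = 0.1833/0.5500 = 0.3332
Terminal stock prices: S_uu = 315.4, S_ud = 195.8, S_dd = 121.5
Terminal payoffs (K − S): max(-140.4, 0) = 0, max(-20.75, 0) = 0, max(53.5, 0) = 53.5
Node u (S = 217.5): V_u = e^(−0.08)·[0.3332·0.0000 + 0.6668·0.0000] = 0.0000
Node d (S = 135): V_d = e^(−0.08)·[0.3332·0.0000 + 0.6668·53.5000] = 32.9286
Node 0 (S = 150): V_0 = e^(−0.08)·[0.3332·0.0000 + 0.6668·32.9286] = 20.2672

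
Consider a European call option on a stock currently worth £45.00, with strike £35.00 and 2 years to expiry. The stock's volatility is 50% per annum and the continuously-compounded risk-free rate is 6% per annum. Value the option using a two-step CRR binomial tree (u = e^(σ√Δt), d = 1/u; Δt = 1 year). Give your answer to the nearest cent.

£19.15

CRR parameters: u = e^(σ√Δt) = e^(0.5·√1) = 1.6487, d = 1/u = 0.6065
Per-period rate: rΔt = 0.06·1 = 0.06, so R = e^0.06 = 1.0618
Risk-neutral probability p = (e^0.06 − 0.6065)/(1.6487 − 0.6065) = 0.4553/1.0422 = 0.4369
Terminal stock prices: S_uu = 122.3, S_ud = 45, S_dd = 16.55
Terminal payoffs (S − K): max(87.32, 0) = 87.32, max(10, 0) = 10, max(-18.45, 0) = 0
Node u (S = 74.19): V_u = e^(−0.06)·[0.4369·87.3227 + 0.5631·10.0000] = 41.2307
Node d (S = 27.29): V_d = e^(−0.06)·[0.4369·10.0000 + 0.5631·0.0000] = 4.1143
Node 0 (S = 45): V_0 = e^(−0.06)·[0.4369·41.2307 + 0.5631·4.1143] = 19.1456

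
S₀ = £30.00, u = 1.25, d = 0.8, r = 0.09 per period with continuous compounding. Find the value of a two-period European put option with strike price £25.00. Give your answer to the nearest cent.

£0.58

Risk-neutral probability p = (e^0.09 − 0.8)/(1.25 − 0.8) = 0.2942/0.4500 = 0.6537
Terminal stock prices: S_uu = 46.88, S_ud = 30, S_dd = 19.2
Terminal payoffs (K − S): max(-21.88, 0) = 0, max(-5, 0) = 0, max(5.8, 0) = 5.8
Node u (S = 37.5): V_u = e^(−0.09)·[0.6537·0.0000 + 0.3463·0.0000] = 0.0000
Node d (S = 24): V_d = e^(−0.09)·[0.6537·0.0000 + 0.3463·5.8000] = 1.8356
Node 0 (S = 30): V_0 = e^(−0.09)·[0.6537·0.0000 + 0.3463·1.8356] = 0.5809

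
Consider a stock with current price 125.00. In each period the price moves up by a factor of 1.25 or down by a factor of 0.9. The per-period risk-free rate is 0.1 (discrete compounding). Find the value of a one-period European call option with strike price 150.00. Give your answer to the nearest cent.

3.25

Risk-neutral probability p = (1 + 0.1 − 0.9)/(1.25 − 0.9) = 0.2000/0.3500 = 0.5714
Terminal stock prices: S_u = 156.2, S_d = 112.5
Terminal payoffs (S − K): max(6.25, 0) = 6.25, max(-37.5, 0) = 0
Node 0 (S = 125): V_0 = 1/1.1·[0.5714·6.2500 + 0.4286·0.0000] = 3.2468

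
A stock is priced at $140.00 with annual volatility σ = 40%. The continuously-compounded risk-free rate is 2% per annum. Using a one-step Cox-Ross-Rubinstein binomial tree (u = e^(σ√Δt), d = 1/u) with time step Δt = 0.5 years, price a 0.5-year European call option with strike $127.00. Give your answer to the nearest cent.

$26.02

CRR parameters: u = e^(σ√Δt) = e^(0.4·√0.5) = 1.3269, d = 1/u = 0.7536
Per-period rate: rΔt = 0.02·0.5 = 0.01, so R = e^0.01 = 1.0101
Risk-neutral probability p = (e^0.01 − 0.7536)/(1.3269 − 0.7536) = 0.2564/0.5733 = 0.4473
Terminal stock prices: S_u = 185.8, S_d = 105.5
Terminal payoffs (S − K): max(58.77, 0) = 58.77, max(-21.49, 0) = 0
Node 0 (S = 140): V_0 = e^(−0.01)·[0.4473·58.7655 + 0.5527·0.0000] = 26.0236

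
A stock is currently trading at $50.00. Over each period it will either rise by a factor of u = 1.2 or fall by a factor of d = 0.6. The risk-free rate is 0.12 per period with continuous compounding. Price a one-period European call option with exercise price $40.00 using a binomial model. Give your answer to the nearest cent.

Risk-neutral probability p = (e^0.12 − 0.6)/(1.2 − 0.6) = 0.5275/0.6000 = 0.8792
Terminal stock prices: S_u = 60, S_d = 30
Terminal payoffs (S − K): max(20, 0) = 20, max(-10, 0) = 0
Node 0 (S = 50): V_0 = e^(−0.12)·[0.8792·20.0000 + 0.1208·0.0000] = 15.5949

$15.59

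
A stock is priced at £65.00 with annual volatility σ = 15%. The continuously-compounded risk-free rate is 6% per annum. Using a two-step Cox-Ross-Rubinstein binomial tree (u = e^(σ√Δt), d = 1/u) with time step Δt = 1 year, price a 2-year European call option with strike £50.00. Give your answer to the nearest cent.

CRR parameters: u = e^(σ√Δt) = e^(0.15·√1) = 1.1618, d = 1/u = 0.8607
Per-period rate: rΔt = 0.06·1 = 0.06, so R = e^0.06 = 1.0618
Risk-neutral probability p = (e^0.06 − 0.8607)/(1.1618 − 0.8607) = 0.2011/0.3011 = 0.6679
Terminal stock prices: S_uu = 87.74, S_ud = 65, S_dd = 48.15
Terminal payoffs (S − K): max(37.74, 0) = 37.74, max(15, 0) = 15, max(-1.847, 0) = 0
Node u (S = 75.52): V_u = e^(−0.06)·[0.6679·37.7408 + 0.3321·15.0000] = 28.4310
Node d (S = 55.95): V_d = e^(−0.06)·[0.6679·15.0000 + 0.3321·0.0000] = 9.4354
Node 0 (S = 65): V_0 = e^(−0.06)·[0.6679·28.4310 + 0.3321·9.4354] = 20.8346

£20.83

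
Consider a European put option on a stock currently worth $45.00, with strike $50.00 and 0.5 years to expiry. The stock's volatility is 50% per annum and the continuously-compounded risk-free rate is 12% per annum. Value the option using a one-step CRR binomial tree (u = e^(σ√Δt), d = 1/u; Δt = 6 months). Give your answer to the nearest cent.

CRR parameters: u = e^(σ√Δt) = e^(0.5·√0.5) = 1.4241, d = 1/u = 0.7022
Per-period rate: rΔt = 0.12·0.5 = 0.06, so R = e^0.06 = 1.0618
Risk-neutral probability p = (e^0.06 − 0.7022)/(1.4241 − 0.7022) = 0.3596/0.7219 = 0.4982
Terminal stock prices: S_u = 64.09, S_d = 31.6
Terminal payoffs (K − S): max(-14.09, 0) = 0, max(18.4, 0) = 18.4
Node 0 (S = 45): V_0 = e^(−0.06)·[0.4982·0.0000 + 0.5018·18.4015] = 8.6966

$8.70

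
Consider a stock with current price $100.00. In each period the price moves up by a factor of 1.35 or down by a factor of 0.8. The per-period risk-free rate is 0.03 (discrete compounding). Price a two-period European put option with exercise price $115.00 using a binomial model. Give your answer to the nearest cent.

$19.48

Risk-neutral probability p = (1 + 0.03 − 0.8)/(1.35 − 0.8) = 0.2300/0.5500 = 0.4182
Terminal stock prices: S_uu = 182.3, S_ud = 108, S_dd = 64
Terminal payoffs (K − S): max(-67.25, 0) = 0, max(7, 0) = 7, max(51, 0) = 51
Node u (S = 135): V_u = 1/1.03·[0.4182·0.0000 + 0.5818·7.0000] = 3.9541
Node d (S = 80): V_d = 1/1.03·[0.4182·7.0000 + 0.5818·51.0000] = 31.6505
Node 0 (S = 100): V_0 = 1/1.03·[0.4182·3.9541 + 0.5818·31.6505] = 19.4838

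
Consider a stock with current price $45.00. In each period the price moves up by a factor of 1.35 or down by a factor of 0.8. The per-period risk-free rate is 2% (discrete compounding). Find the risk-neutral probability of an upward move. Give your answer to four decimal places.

Risk-neutral probability p = (1 + 0.02 − 0.8)/(1.35 − 0.8) = 0.2200/0.5500 = 0.4000

p = 0.4000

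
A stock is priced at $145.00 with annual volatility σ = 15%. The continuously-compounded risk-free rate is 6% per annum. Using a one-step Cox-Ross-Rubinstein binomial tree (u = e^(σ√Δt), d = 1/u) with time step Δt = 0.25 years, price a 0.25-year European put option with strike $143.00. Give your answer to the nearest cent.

CRR parameters: u = e^(σ√Δt) = e^(0.15·√0.25) = 1.0779, d = 1/u = 0.9277
Per-period rate: rΔt = 0.06·0.25 = 0.015, so R = e^0.015 = 1.0151
Risk-neutral probability p = (e^0.015 − 0.9277)/(1.0779 − 0.9277) = 0.0874/0.1501 = 0.5819
Terminal stock prices: S_u = 156.3, S_d = 134.5
Terminal payoffs (K − S): max(-13.29, 0) = 0, max(8.477, 0) = 8.477
Node 0 (S = 145): V_0 = e^(−0.015)·[0.5819·0.0000 + 0.4181·8.4772] = 3.4914

$3.49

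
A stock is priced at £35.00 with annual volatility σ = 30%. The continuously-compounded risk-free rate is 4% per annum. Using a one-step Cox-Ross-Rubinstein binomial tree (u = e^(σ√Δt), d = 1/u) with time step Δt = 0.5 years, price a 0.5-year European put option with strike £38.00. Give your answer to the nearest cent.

CRR parameters: u = e^(σ√Δt) = e^(0.3·√0.5) = 1.2363, d = 1/u = 0.8089
Per-period rate: rΔt = 0.04·0.5 = 0.02, so R = e^0.02 = 1.0202
Risk-neutral probability p = (e^0.02 − 0.8089)/(1.2363 − 0.8089) = 0.2113/0.4275 = 0.4944
Terminal stock prices: S_u = 43.27, S_d = 28.31
Terminal payoffs (K − S): max(-5.271, 0) = 0, max(9.69, 0) = 9.69
Node 0 (S = 35): V_0 = e^(−0.02)·[0.4944·0.0000 + 0.5056·9.6900] = 4.8020

£4.80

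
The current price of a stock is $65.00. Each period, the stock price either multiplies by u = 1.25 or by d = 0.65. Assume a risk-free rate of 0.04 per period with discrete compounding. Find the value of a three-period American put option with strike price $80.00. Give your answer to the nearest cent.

$20.26

Risk-neutral probability p = (1 + 0.04 − 0.65)/(1.25 − 0.65) = 0.3900/0.6000 = 0.6500
Terminal stock prices: S_uuu = 127, S_uud = 66.02, S_udd = 34.33, S_ddd = 17.85
Terminal payoffs (K − S): max(-46.95, 0) = 0, max(13.98, 0) = 13.98, max(45.67, 0) = 45.67, max(62.15, 0) = 62.15
Node uu (S = 101.6): continuation = 1/1.04·[0.6500·0.0000 + 0.3500·13.9844] = 4.7063; exercise value = 0.0000 ≤ continuation, so V_uu = 4.7063
Node ud (S = 52.81): continuation = 1/1.04·[0.6500·13.9844 + 0.3500·45.6719] = 24.1106; exercise value = 27.1875 > continuation, so V_ud = 27.1875 (exercise)
Node dd (S = 27.46): continuation = 1/1.04·[0.6500·45.6719 + 0.3500·62.1494] = 49.4606; exercise value = 52.5375 > continuation, so V_dd = 52.5375 (exercise)
Node u (S = 81.25): continuation = 1/1.04·[0.6500·4.7063 + 0.3500·27.1875] = 12.0911; exercise value = 0.0000 ≤ continuation, so V_u = 12.0911
Node d (S = 42.25): continuation = 1/1.04·[0.6500·27.1875 + 0.3500·52.5375] = 34.6731; exercise value = 37.7500 > continuation, so V_d = 37.7500 (exercise)
Node 0 (S = 65): continuation = 1/1.04·[0.6500·12.0911 + 0.3500·37.7500] = 20.2612; exercise value = 15.0000 ≤ continuation, so V_0 = 20.2612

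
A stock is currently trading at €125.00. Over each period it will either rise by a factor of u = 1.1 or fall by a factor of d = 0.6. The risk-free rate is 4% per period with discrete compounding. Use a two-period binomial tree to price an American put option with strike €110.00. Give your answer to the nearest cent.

Risk-neutral probability p = (1 + 0.04 − 0.6)/(1.1 − 0.6) = 0.4400/0.5000 = 0.8800
Terminal stock prices: S_uu = 151.3, S_ud = 82.5, S_dd = 45
Terminal payoffs (K − S): max(-41.25, 0) = 0, max(27.5, 0) = 27.5, max(65, 0) = 65
Node u (S = 137.5): continuation = 1/1.04·[0.8800·0.0000 + 0.1200·27.5000] = 3.1731; exercise value = 0.0000 ≤ continuation, so V_u = 3.1731
Node d (S = 75): continuation = 1/1.04·[0.8800·27.5000 + 0.1200·65.0000] = 30.7692; exercise value = 35.0000 > continuation, so V_d = 35.0000 (exercise)
Node 0 (S = 125): continuation = 1/1.04·[0.8800·3.1731 + 0.1200·35.0000] = 6.7234; exercise value = 0.0000 ≤ continuation, so V_0 = 6.7234

€6.72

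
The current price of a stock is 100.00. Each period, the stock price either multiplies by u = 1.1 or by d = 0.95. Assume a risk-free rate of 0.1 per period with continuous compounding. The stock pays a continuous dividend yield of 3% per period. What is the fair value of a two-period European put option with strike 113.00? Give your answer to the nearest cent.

2.71

Per-period risk-free factor R = e^0.1 = 1.1052; dividend-adjusted growth = e^(0.1−0.03) = 1.0725.
Risk-neutral probability p = (1.0725 − 0.95)/(1.1 − 0.95) = 0.1225/0.1500 = 0.8167
Terminal stock prices: S_uu = 121, S_ud = 104.5, S_dd = 90.25
Terminal payoffs (K − S): max(-8, 0) = 0, max(8.5, 0) = 8.5, max(22.75, 0) = 22.75
Node u (S = 110): V_u = e^(−0.1)·[0.8167·0.0000 + 0.1833·8.5000] = 1.4096
Node d (S = 95): V_d = e^(−0.1)·[0.8167·8.5000 + 0.1833·22.7500] = 10.0543
Node 0 (S = 100): V_0 = e^(−0.1)·[0.8167·1.4096 + 0.1833·10.0543] = 2.7091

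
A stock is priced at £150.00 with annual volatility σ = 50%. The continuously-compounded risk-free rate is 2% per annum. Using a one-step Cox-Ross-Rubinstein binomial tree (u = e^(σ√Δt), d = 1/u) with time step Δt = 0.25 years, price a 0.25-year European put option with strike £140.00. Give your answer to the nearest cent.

£12.74

CRR parameters: u = e^(σ√Δt) = e^(0.5·√0.25) = 1.2840, d = 1/u = 0.7788
Per-period rate: rΔt = 0.02·0.25 = 0.005, so R = e^0.005 = 1.0050
Risk-neutral probability p = (e^0.005 − 0.7788)/(1.2840 − 0.7788) = 0.2262/0.5052 = 0.4477
Terminal stock prices: S_u = 192.6, S_d = 116.8
Terminal payoffs (K − S): max(-52.6, 0) = 0, max(23.18, 0) = 23.18
Node 0 (S = 150): V_0 = e^(−0.005)·[0.4477·0.0000 + 0.5523·23.1799] = 12.7374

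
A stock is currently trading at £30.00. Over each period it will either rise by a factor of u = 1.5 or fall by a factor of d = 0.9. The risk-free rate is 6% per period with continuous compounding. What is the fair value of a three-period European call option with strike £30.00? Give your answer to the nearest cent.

Risk-neutral probability p = (e^0.06 − 0.9)/(1.5 − 0.9) = 0.1618/0.6000 = 0.2697
Terminal stock prices: S_uuu = 101.2, S_uud = 60.75, S_udd = 36.45, S_ddd = 21.87
Terminal payoffs (S − K): max(71.25, 0) = 71.25, max(30.75, 0) = 30.75, max(6.45, 0) = 6.45, max(-8.13, 0) = 0
Node uu (S = 67.5): V_uu = e^(−0.06)·[0.2697·71.2500 + 0.7303·30.7500] = 39.2471
Node ud (S = 40.5): V_ud = e^(−0.06)·[0.2697·30.7500 + 0.7303·6.4500] = 12.2471
Node dd (S = 24.3): V_dd = e^(−0.06)·[0.2697·6.4500 + 0.7303·0.0000] = 1.6384
Node u (S = 45): V_u = e^(−0.06)·[0.2697·39.2471 + 0.7303·12.2471] = 18.3924
Node d (S = 27): V_d = e^(−0.06)·[0.2697·12.2471 + 0.7303·1.6384] = 4.2378
Node 0 (S = 30): V_0 = e^(−0.06)·[0.2697·18.3924 + 0.7303·4.2378] = 7.5866

£7.59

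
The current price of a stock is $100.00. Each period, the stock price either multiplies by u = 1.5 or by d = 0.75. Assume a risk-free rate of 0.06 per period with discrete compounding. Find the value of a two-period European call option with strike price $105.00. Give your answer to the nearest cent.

$21.48

Risk-neutral probability p = (1 + 0.06 − 0.75)/(1.5 − 0.75) = 0.3100/0.7500 = 0.4133
Terminal stock prices: S_uu = 225, S_ud = 112.5, S_dd = 56.25
Terminal payoffs (S − K): max(120, 0) = 120, max(7.5, 0) = 7.5, max(-48.75, 0) = 0
Node u (S = 150): V_u = 1/1.06·[0.4133·120.0000 + 0.5867·7.5000] = 50.9434
Node d (S = 75): V_d = 1/1.06·[0.4133·7.5000 + 0.5867·0.0000] = 2.9245
Node 0 (S = 100): V_0 = 1/1.06·[0.4133·50.9434 + 0.5867·2.9245] = 21.4833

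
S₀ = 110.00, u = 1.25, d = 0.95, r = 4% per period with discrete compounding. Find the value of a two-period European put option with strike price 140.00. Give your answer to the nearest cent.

22.09

Risk-neutral probability p = (1 + 0.04 − 0.95)/(1.25 − 0.95) = 0.0900/0.3000 = 0.3000
Terminal stock prices: S_uu = 171.9, S_ud = 130.6, S_dd = 99.27
Terminal payoffs (K − S): max(-31.88, 0) = 0, max(9.375, 0) = 9.375, max(40.73, 0) = 40.73
Node u (S = 137.5): V_u = 1/1.04·[0.3000·0.0000 + 0.7000·9.3750] = 6.3101
Node d (S = 104.5): V_d = 1/1.04·[0.3000·9.3750 + 0.7000·40.7250] = 30.1154
Node 0 (S = 110): V_0 = 1/1.04·[0.3000·6.3101 + 0.7000·30.1154] = 22.0902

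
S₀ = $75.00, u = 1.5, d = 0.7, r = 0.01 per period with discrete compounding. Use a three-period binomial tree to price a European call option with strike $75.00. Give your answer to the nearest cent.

Risk-neutral probability p = (1 + 0.01 − 0.7)/(1.5 − 0.7) = 0.3100/0.8000 = 0.3875
Terminal stock prices: S_uuu = 253.1, S_uud = 118.1, S_udd = 55.12, S_ddd = 25.72
Terminal payoffs (S − K): max(178.1, 0) = 178.1, max(43.12, 0) = 43.12, max(-19.88, 0) = 0, max(-49.28, 0) = 0
Node uu (S = 168.8): V_uu = 1/1.01·[0.3875·178.1250 + 0.6125·43.1250] = 94.4926
Node ud (S = 78.75): V_ud = 1/1.01·[0.3875·43.1250 + 0.6125·0.0000] = 16.5455
Node dd (S = 36.75): V_dd = 1/1.01·[0.3875·0.0000 + 0.6125·0.0000] = 0.0000
Node u (S = 112.5): V_u = 1/1.01·[0.3875·94.4926 + 0.6125·16.5455] = 46.2871
Node d (S = 52.5): V_d = 1/1.01·[0.3875·16.5455 + 0.6125·0.0000] = 6.3479
Node 0 (S = 75): V_0 = 1/1.01·[0.3875·46.2871 + 0.6125·6.3479] = 21.6083

$21.61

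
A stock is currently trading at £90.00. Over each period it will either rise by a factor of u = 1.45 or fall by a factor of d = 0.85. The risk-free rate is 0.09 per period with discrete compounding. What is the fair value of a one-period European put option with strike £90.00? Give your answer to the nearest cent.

Risk-neutral probability p = (1 + 0.09 − 0.85)/(1.45 − 0.85) = 0.2400/0.6000 = 0.4000
Terminal stock prices: S_u = 130.5, S_d = 76.5
Terminal payoffs (K − S): max(-40.5, 0) = 0, max(13.5, 0) = 13.5
Node 0 (S = 90): V_0 = 1/1.09·[0.4000·0.0000 + 0.6000·13.5000] = 7.4312

£7.43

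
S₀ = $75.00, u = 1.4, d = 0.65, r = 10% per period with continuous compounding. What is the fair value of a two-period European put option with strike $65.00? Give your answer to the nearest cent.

Risk-neutral probability p = (e^0.1 − 0.65)/(1.4 − 0.65) = 0.4552/0.7500 = 0.6069
Terminal stock prices: S_uu = 147, S_ud = 68.25, S_dd = 31.69
Terminal payoffs (K − S): max(-82, 0) = 0, max(-3.25, 0) = 0, max(33.31, 0) = 33.31
Node u (S = 105): V_u = e^(−0.1)·[0.6069·0.0000 + 0.3931·0.0000] = 0.0000
Node d (S = 48.75): V_d = e^(−0.1)·[0.6069·0.0000 + 0.3931·33.3125] = 11.8491
Node 0 (S = 75): V_0 = e^(−0.1)·[0.6069·0.0000 + 0.3931·11.8491] = 4.2147

$4.21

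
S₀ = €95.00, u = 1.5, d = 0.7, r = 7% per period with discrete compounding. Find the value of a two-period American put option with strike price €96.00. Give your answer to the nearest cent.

Risk-neutral probability p = (1 + 0.07 − 0.7)/(1.5 − 0.7) = 0.3700/0.8000 = 0.4625
Terminal stock prices: S_uu = 213.8, S_ud = 99.75, S_dd = 46.55
Terminal payoffs (K − S): max(-117.8, 0) = 0, max(-3.75, 0) = 0, max(49.45, 0) = 49.45
Node u (S = 142.5): continuation = 1/1.07·[0.4625·0.0000 + 0.5375·0.0000] = 0.0000; exercise value = 0.0000 ≤ continuation, so V_u = 0.0000
Node d (S = 66.5): continuation = 1/1.07·[0.4625·0.0000 + 0.5375·49.4500] = 24.8405; exercise value = 29.5000 > continuation, so V_d = 29.5000 (exercise)
Node 0 (S = 95): continuation = 1/1.07·[0.4625·0.0000 + 0.5375·29.5000] = 14.8189; exercise value = 1.0000 ≤ continuation, so V_0 = 14.8189

€14.82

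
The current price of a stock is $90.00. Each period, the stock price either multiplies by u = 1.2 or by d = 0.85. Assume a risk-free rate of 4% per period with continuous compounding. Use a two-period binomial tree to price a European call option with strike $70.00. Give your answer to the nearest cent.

Risk-neutral probability p = (e^0.04 − 0.85)/(1.2 − 0.85) = 0.1908/0.3500 = 0.5452
Terminal stock prices: S_uu = 129.6, S_ud = 91.8, S_dd = 65.02
Terminal payoffs (S − K): max(59.6, 0) = 59.6, max(21.8, 0) = 21.8, max(-4.975, 0) = 0
Node u (S = 108): V_u = e^(−0.04)·[0.5452·59.6000 + 0.4548·21.8000] = 40.7447
Node d (S = 76.5): V_d = e^(−0.04)·[0.5452·21.8000 + 0.4548·0.0000] = 11.4188
Node 0 (S = 90): V_0 = e^(−0.04)·[0.5452·40.7447 + 0.4548·11.4188] = 26.3319

$26.33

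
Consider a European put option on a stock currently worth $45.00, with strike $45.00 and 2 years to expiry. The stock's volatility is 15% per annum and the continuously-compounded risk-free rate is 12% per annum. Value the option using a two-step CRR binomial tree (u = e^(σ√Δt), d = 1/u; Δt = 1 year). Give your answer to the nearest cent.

CRR parameters: u = e^(σ√Δt) = e^(0.15·√1) = 1.1618, d = 1/u = 0.8607
Per-period rate: rΔt = 0.12·1 = 0.12, so R = e^0.12 = 1.1275
Risk-neutral probability p = (e^0.12 − 0.8607)/(1.1618 − 0.8607) = 0.2668/0.3011 = 0.8860
Terminal stock prices: S_uu = 60.74, S_ud = 45, S_dd = 33.34
Terminal payoffs (K − S): max(-15.74, 0) = 0, max(0, 0) = 0, max(11.66, 0) = 11.66
Node u (S = 52.28): V_u = e^(−0.12)·[0.8860·0.0000 + 0.1140·0.0000] = 0.0000
Node d (S = 38.73): V_d = e^(−0.12)·[0.8860·0.0000 + 0.1140·11.6632] = 1.1796
Node 0 (S = 45): V_0 = e^(−0.12)·[0.8860·0.0000 + 0.1140·1.1796] = 0.1193

$0.12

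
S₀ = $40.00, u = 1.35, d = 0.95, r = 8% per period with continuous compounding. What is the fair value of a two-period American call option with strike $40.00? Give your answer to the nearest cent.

Risk-neutral probability p = (e^0.08 − 0.95)/(1.35 − 0.95) = 0.1333/0.4000 = 0.3332
Terminal stock prices: S_uu = 72.9, S_ud = 51.3, S_dd = 36.1
Terminal payoffs (S − K): max(32.9, 0) = 32.9, max(11.3, 0) = 11.3, max(-3.9, 0) = 0
Node u (S = 54): continuation = e^(−0.08)·[0.3332·32.9000 + 0.6668·11.3000] = 17.0753; exercise value = 14.0000 ≤ continuation, so V_u = 17.0753
Node d (S = 38): continuation = e^(−0.08)·[0.3332·11.3000 + 0.6668·0.0000] = 3.4759; exercise value = 0.0000 ≤ continuation, so V_d = 3.4759
Node 0 (S = 40): continuation = e^(−0.08)·[0.3332·17.0753 + 0.6668·3.4759] = 7.3918; exercise value = 0.0000 ≤ continuation, so V_0 = 7.3918

$7.39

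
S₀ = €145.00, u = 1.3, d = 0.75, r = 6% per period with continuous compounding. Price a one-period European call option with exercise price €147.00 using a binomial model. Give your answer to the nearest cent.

Risk-neutral probability p = (e^0.06 − 0.75)/(1.3 − 0.75) = 0.3118/0.5500 = 0.5670
Terminal stock prices: S_u = 188.5, S_d = 108.8
Terminal payoffs (S − K): max(41.5, 0) = 41.5, max(-38.25, 0) = 0
Node 0 (S = 145): V_0 = e^(−0.06)·[0.5670·41.5000 + 0.4330·0.0000] = 22.1592

€22.16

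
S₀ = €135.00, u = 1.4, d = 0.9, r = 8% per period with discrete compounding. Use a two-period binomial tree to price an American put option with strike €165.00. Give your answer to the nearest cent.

€30.00

Risk-neutral probability p = (1 + 0.08 − 0.9)/(1.4 − 0.9) = 0.1800/0.5000 = 0.3600
Terminal stock prices: S_uu = 264.6, S_ud = 170.1, S_dd = 109.4
Terminal payoffs (K − S): max(-99.6, 0) = 0, max(-5.1, 0) = 0, max(55.65, 0) = 55.65
Node u (S = 189): continuation = 1/1.08·[0.3600·0.0000 + 0.6400·0.0000] = 0.0000; exercise value = 0.0000 ≤ continuation, so V_u = 0.0000
Node d (S = 121.5): continuation = 1/1.08·[0.3600·0.0000 + 0.6400·55.6500] = 32.9778; exercise value = 43.5000 > continuation, so V_d = 43.5000 (exercise)
Node 0 (S = 135): continuation = 1/1.08·[0.3600·0.0000 + 0.6400·43.5000] = 25.7778; exercise value = 30.0000 > continuation, so V_0 = 30.0000 (exercise)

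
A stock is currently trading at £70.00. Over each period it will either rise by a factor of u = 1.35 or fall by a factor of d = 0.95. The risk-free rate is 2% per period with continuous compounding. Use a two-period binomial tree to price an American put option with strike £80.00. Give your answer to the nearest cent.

£10.99

Risk-neutral probability p = (e^0.02 − 0.95)/(1.35 − 0.95) = 0.0702/0.4000 = 0.1755
Terminal stock prices: S_uu = 127.6, S_ud = 89.77, S_dd = 63.17
Terminal payoffs (K − S): max(-47.58, 0) = 0, max(-9.775, 0) = 0, max(16.83, 0) = 16.83
Node u (S = 94.5): continuation = e^(−0.02)·[0.1755·0.0000 + 0.8245·0.0000] = 0.0000; exercise value = 0.0000 ≤ continuation, so V_u = 0.0000
Node d (S = 66.5): continuation = e^(−0.02)·[0.1755·0.0000 + 0.8245·16.8250] = 13.5975; exercise value = 13.5000 ≤ continuation, so V_d = 13.5975
Node 0 (S = 70): continuation = e^(−0.02)·[0.1755·0.0000 + 0.8245·13.5975] = 10.9891; exercise value = 10.0000 ≤ continuation, so V_0 = 10.9891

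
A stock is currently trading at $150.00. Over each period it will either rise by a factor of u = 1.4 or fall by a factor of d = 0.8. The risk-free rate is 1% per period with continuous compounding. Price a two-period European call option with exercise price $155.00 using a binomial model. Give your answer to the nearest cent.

Risk-neutral probability p = (e^0.01 − 0.8)/(1.4 − 0.8) = 0.2101/0.6000 = 0.3501
Terminal stock prices: S_uu = 294, S_ud = 168, S_dd = 96
Terminal payoffs (S − K): max(139, 0) = 139, max(13, 0) = 13, max(-59, 0) = 0
Node u (S = 210): V_u = e^(−0.01)·[0.3501·139.0000 + 0.6499·13.0000] = 56.5423
Node d (S = 120): V_d = e^(−0.01)·[0.3501·13.0000 + 0.6499·0.0000] = 4.5058
Node 0 (S = 150): V_0 = e^(−0.01)·[0.3501·56.5423 + 0.6499·4.5058] = 22.4968

$22.50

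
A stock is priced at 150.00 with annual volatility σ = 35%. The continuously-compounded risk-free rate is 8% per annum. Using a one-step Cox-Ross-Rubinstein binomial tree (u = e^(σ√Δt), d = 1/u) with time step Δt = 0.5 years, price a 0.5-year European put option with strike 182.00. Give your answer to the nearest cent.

29.92

CRR parameters: u = e^(σ√Δt) = e^(0.35·√0.5) = 1.2808, d = 1/u = 0.7808
Per-period rate: rΔt = 0.08·0.5 = 0.04, so R = e^0.04 = 1.0408
Risk-neutral probability p = (e^0.04 − 0.7808)/(1.2808 − 0.7808) = 0.2601/0.5000 = 0.5201
Terminal stock prices: S_u = 192.1, S_d = 117.1
Terminal payoffs (K − S): max(-10.12, 0) = 0, max(64.89, 0) = 64.89
Node 0 (S = 150): V_0 = e^(−0.04)·[0.5201·0.0000 + 0.4799·64.8860] = 29.9205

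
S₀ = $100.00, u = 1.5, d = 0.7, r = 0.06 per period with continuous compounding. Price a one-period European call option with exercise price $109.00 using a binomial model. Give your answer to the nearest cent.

$17.46

Risk-neutral probability p = (e^0.06 − 0.7)/(1.5 − 0.7) = 0.3618/0.8000 = 0.4523
Terminal stock prices: S_u = 150, S_d = 70
Terminal payoffs (S − K): max(41, 0) = 41, max(-39, 0) = 0
Node 0 (S = 100): V_0 = e^(−0.06)·[0.4523·41.0000 + 0.5477·0.0000] = 17.4642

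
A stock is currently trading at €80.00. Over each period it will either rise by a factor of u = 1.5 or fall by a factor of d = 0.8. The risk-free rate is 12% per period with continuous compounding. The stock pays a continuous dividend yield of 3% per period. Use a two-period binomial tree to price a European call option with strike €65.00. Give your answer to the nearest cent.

€27.86

Per-period risk-free factor R = e^0.12 = 1.1275; dividend-adjusted growth = e^(0.12−0.03) = 1.0942.
Risk-neutral probability p = (1.0942 − 0.8)/(1.5 − 0.8) = 0.2942/0.7000 = 0.4202
Terminal stock prices: S_uu = 180, S_ud = 96, S_dd = 51.2
Terminal payoffs (S − K): max(115, 0) = 115, max(31, 0) = 31, max(-13.8, 0) = 0
Node u (S = 120): V_u = e^(−0.12)·[0.4202·115.0000 + 0.5798·31.0000] = 58.8036
Node d (S = 64): V_d = e^(−0.12)·[0.4202·31.0000 + 0.5798·0.0000] = 11.5545
Node 0 (S = 80): V_0 = e^(−0.12)·[0.4202·58.8036 + 0.5798·11.5545] = 27.8590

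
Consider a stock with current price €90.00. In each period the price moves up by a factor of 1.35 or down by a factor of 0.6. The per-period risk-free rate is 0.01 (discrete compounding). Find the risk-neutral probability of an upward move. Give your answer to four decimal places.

Risk-neutral probability p = (1 + 0.01 − 0.6)/(1.35 − 0.6) = 0.4100/0.7500 = 0.5467

p = 0.5467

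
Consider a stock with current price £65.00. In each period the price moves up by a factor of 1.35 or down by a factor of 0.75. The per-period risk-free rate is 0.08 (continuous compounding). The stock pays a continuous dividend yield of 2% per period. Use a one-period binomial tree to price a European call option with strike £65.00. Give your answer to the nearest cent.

Per-period risk-free factor R = e^0.08 = 1.0833; dividend-adjusted growth = e^(0.08−0.02) = 1.0618.
Risk-neutral probability p = (1.0618 − 0.75)/(1.35 − 0.75) = 0.3118/0.6000 = 0.5197
Terminal stock prices: S_u = 87.75, S_d = 48.75
Terminal payoffs (S − K): max(22.75, 0) = 22.75, max(-16.25, 0) = 0
Node 0 (S = 65): V_0 = e^(−0.08)·[0.5197·22.7500 + 0.4803·0.0000] = 10.9147

£10.91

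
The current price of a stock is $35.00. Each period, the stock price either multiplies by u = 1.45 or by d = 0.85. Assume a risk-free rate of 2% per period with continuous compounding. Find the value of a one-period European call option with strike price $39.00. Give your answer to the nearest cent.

$3.27

Risk-neutral probability p = (e^0.02 − 0.85)/(1.45 − 0.85) = 0.1702/0.6000 = 0.2837
Terminal stock prices: S_u = 50.75, S_d = 29.75
Terminal payoffs (S − K): max(11.75, 0) = 11.75, max(-9.25, 0) = 0
Node 0 (S = 35): V_0 = e^(−0.02)·[0.2837·11.7500 + 0.7163·0.0000] = 3.2671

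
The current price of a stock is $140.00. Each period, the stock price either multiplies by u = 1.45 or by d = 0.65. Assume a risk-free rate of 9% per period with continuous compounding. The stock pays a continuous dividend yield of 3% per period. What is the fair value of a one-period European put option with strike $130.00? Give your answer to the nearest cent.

$17.29

Per-period risk-free factor R = e^0.09 = 1.0942; dividend-adjusted growth = e^(0.09−0.03) = 1.0618.
Risk-neutral probability p = (1.0618 − 0.65)/(1.45 − 0.65) = 0.4118/0.8000 = 0.5148
Terminal stock prices: S_u = 203, S_d = 91
Terminal payoffs (K − S): max(-73, 0) = 0, max(39, 0) = 39
Node 0 (S = 140): V_0 = e^(−0.09)·[0.5148·0.0000 + 0.4852·39.0000] = 17.2943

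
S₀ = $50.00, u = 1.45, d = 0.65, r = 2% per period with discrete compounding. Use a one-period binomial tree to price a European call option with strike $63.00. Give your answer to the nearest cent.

$4.31

Risk-neutral probability p = (1 + 0.02 − 0.65)/(1.45 − 0.65) = 0.3700/0.8000 = 0.4625
Terminal stock prices: S_u = 72.5, S_d = 32.5
Terminal payoffs (S − K): max(9.5, 0) = 9.5, max(-30.5, 0) = 0
Node 0 (S = 50): V_0 = 1/1.02·[0.4625·9.5000 + 0.5375·0.0000] = 4.3076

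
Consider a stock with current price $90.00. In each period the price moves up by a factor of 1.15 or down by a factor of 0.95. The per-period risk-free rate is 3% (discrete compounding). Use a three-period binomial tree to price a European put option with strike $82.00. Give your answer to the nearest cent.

$0.96

Risk-neutral probability p = (1 + 0.03 − 0.95)/(1.15 − 0.95) = 0.0800/0.2000 = 0.4000
Terminal stock prices: S_uuu = 136.9, S_uud = 113.1, S_udd = 93.41, S_ddd = 77.16
Terminal payoffs (K − S): max(-54.88, 0) = 0, max(-31.07, 0) = 0, max(-11.41, 0) = 0, max(4.836, 0) = 4.836
Node uu (S = 119): V_uu = 1/1.03·[0.4000·0.0000 + 0.6000·0.0000] = 0.0000
Node ud (S = 98.32): V_ud = 1/1.03·[0.4000·0.0000 + 0.6000·0.0000] = 0.0000
Node dd (S = 81.22): V_dd = 1/1.03·[0.4000·0.0000 + 0.6000·4.8363] = 2.8172
Node u (S = 103.5): V_u = 1/1.03·[0.4000·0.0000 + 0.6000·0.0000] = 0.0000
Node d (S = 85.5): V_d = 1/1.03·[0.4000·0.0000 + 0.6000·2.8172] = 1.6411
Node 0 (S = 90): V_0 = 1/1.03·[0.4000·0.0000 + 0.6000·1.6411] = 0.9560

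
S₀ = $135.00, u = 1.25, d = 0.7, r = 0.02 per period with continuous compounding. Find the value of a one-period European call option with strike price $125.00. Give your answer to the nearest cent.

$24.97

Risk-neutral probability p = (e^0.02 − 0.7)/(1.25 − 0.7) = 0.3202/0.5500 = 0.5822
Terminal stock prices: S_u = 168.8, S_d = 94.5
Terminal payoffs (S − K): max(43.75, 0) = 43.75, max(-30.5, 0) = 0
Node 0 (S = 135): V_0 = e^(−0.02)·[0.5822·43.7500 + 0.4178·0.0000] = 24.9662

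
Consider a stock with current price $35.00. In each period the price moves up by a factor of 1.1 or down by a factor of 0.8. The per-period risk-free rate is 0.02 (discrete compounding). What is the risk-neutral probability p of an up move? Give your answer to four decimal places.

p = 0.7333

Risk-neutral probability p = (1 + 0.02 − 0.8)/(1.1 − 0.8) = 0.2200/0.3000 = 0.7333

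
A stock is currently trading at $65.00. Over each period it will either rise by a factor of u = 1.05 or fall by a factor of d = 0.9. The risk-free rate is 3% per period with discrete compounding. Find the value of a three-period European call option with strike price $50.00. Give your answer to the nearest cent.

$19.25

Risk-neutral probability p = (1 + 0.03 − 0.9)/(1.05 − 0.9) = 0.1300/0.1500 = 0.8667
Terminal stock prices: S_uuu = 75.25, S_uud = 64.5, S_udd = 55.28, S_ddd = 47.39
Terminal payoffs (S − K): max(25.25, 0) = 25.25, max(14.5, 0) = 14.5, max(5.283, 0) = 5.283, max(-2.615, 0) = 0
Node uu (S = 71.66): V_uu = 1/1.03·[0.8667·25.2456 + 0.1333·14.4963] = 23.1188
Node ud (S = 61.43): V_ud = 1/1.03·[0.8667·14.4963 + 0.1333·5.2825] = 12.8813
Node dd (S = 52.65): V_dd = 1/1.03·[0.8667·5.2825 + 0.1333·0.0000] = 4.4448
Node u (S = 68.25): V_u = 1/1.03·[0.8667·23.1188 + 0.1333·12.8813] = 21.1202
Node d (S = 58.5): V_d = 1/1.03·[0.8667·12.8813 + 0.1333·4.4448] = 11.4140
Node 0 (S = 65): V_0 = 1/1.03·[0.8667·21.1202 + 0.1333·11.4140] = 19.2486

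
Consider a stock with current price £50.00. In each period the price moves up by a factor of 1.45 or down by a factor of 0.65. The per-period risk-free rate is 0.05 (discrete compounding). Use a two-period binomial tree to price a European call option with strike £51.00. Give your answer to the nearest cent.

Risk-neutral probability p = (1 + 0.05 − 0.65)/(1.45 − 0.65) = 0.4000/0.8000 = 0.5000
Terminal stock prices: S_uu = 105.1, S_ud = 47.12, S_dd = 21.13
Terminal payoffs (S − K): max(54.12, 0) = 54.12, max(-3.875, 0) = 0, max(-29.87, 0) = 0
Node u (S = 72.5): V_u = 1/1.05·[0.5000·54.1250 + 0.5000·0.0000] = 25.7738
Node d (S = 32.5): V_d = 1/1.05·[0.5000·0.0000 + 0.5000·0.0000] = 0.0000
Node 0 (S = 50): V_0 = 1/1.05·[0.5000·25.7738 + 0.5000·0.0000] = 12.2732

£12.27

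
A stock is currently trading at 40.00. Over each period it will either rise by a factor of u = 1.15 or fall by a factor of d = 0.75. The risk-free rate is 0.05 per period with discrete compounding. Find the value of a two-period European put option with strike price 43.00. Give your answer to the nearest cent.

4.05

Risk-neutral probability p = (1 + 0.05 − 0.75)/(1.15 − 0.75) = 0.3000/0.4000 = 0.7500
Terminal stock prices: S_uu = 52.9, S_ud = 34.5, S_dd = 22.5
Terminal payoffs (K − S): max(-9.9, 0) = 0, max(8.5, 0) = 8.5, max(20.5, 0) = 20.5
Node u (S = 46): V_u = 1/1.05·[0.7500·0.0000 + 0.2500·8.5000] = 2.0238
Node d (S = 30): V_d = 1/1.05·[0.7500·8.5000 + 0.2500·20.5000] = 10.9524
Node 0 (S = 40): V_0 = 1/1.05·[0.7500·2.0238 + 0.2500·10.9524] = 4.0533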